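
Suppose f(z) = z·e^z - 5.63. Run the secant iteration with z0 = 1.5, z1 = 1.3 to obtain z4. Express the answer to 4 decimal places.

f(1.5) = 1.092534, f(1.3) = -0.859914
z2 = 1.300000 − (-0.859914)·(1.300000 − 1.500000) / (-0.859914 − 1.092534) = 1.300000 − (0.171983)/(-1.952448) = 1.388086
f(1.388086) = -0.067702
z3 = 1.388086 − (-0.067702)·(1.388086 − 1.300000) / (-0.067702 − (-0.859914)) = 1.388086 − (-0.005964)/(0.792213) = 1.395613
f(1.395613) = 0.004721
z4 = 1.395613 − 0.004721·(1.395613 − 1.388086) / (0.004721 − (-0.067702)) = 1.395613 − (0.000036)/(0.072422) = 1.395123

1.3951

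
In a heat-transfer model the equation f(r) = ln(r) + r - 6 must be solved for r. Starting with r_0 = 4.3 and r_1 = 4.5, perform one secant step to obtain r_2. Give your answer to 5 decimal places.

4.49668

f(4.3) = -0.2413850, f(4.5) = 0.0040774
r_2 = 4.5000000 − 0.0040774·(4.5000000 − 4.3000000) / (0.0040774 − (-0.2413850)) = 4.5000000 − (0.0008155)/(0.2454624) = 4.4966778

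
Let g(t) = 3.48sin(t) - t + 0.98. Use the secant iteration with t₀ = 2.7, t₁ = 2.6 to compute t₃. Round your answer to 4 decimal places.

g(2.7) = -0.232718, g(2.6) = 0.173945
t₂ = 2.600000 − 0.173945·(2.600000 − 2.700000) / (0.173945 − (-0.232718)) = 2.600000 − (-0.017394)/(0.406663) = 2.642774
g(2.642774) = 0.002019
t₃ = 2.642774 − 0.002019·(2.642774 − 2.600000) / (0.002019 − 0.173945) = 2.642774 − (0.000086)/(-0.171926) = 2.643276

2.6433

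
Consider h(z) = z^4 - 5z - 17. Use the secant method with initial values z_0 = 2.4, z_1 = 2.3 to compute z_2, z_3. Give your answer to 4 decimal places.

2.3110, 2.3117

h(2.4) = 4.177600, h(2.3) = -0.515900
z_2 = 2.300000 − (-0.515900)·(2.300000 − 2.400000) / (-0.515900 − 4.177600) = 2.300000 − (0.051590)/(-4.693500) = 2.310992
h(2.310992) = -0.032063
z_3 = 2.310992 − (-0.032063)·(2.310992 − 2.300000) / (-0.032063 − (-0.515900)) = 2.310992 − (-0.000352)/(0.483837) = 2.311720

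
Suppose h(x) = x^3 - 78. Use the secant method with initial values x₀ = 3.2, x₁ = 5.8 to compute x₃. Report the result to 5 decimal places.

4.16897

h(3.2) = -45.2320000, h(5.8) = 117.1120000
x₂ = 5.8000000 − 117.1120000·(5.8000000 − 3.2000000) / (117.1120000 − (-45.2320000)) = 5.8000000 − (304.4912000)/(162.3440000) = 3.9244074
h(3.9244074) = -17.5603044
x₃ = 3.9244074 − (-17.5603044)·(3.9244074 − 5.8000000) / (-17.5603044 − 117.1120000) = 3.9244074 − (32.9359765)/(-134.6723044) = 4.1689713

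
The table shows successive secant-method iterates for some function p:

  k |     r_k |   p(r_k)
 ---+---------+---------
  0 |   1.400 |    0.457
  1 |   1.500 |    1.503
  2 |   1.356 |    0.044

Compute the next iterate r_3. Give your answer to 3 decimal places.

1.352

r_3 = 1.356 − 0.044·(1.356 − 1.500) / (0.044 − 1.503)
   = 1.356 − (-0.00634)/(-1.45900) = 1.35166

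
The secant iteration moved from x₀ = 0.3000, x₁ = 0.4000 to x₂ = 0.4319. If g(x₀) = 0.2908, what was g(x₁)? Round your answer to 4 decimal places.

0.0703

The secant line through (0.3000, 0.2908) and (0.4000, g(x₁)) crosses zero at x₂ = 0.4319.
So (0.3000, 0.2908), (0.4000, g(x₁)), (0.4319, 0) are collinear:
g(x₁) = 0.2908 · (0.4000 − 0.4319) / (0.3000 − 0.4319) = 0.2908 · (-0.031900)/(-0.131900) = 0.070330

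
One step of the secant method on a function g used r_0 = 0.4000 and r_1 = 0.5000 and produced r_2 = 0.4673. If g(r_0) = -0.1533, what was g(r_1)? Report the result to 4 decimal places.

0.0745

The secant line through (0.4000, -0.1533) and (0.5000, g(r_1)) crosses zero at r_2 = 0.4673.
So (0.4000, -0.1533), (0.5000, g(r_1)), (0.4673, 0) are collinear:
g(r_1) = -0.1533 · (0.5000 − 0.4673) / (0.4000 − 0.4673) = -0.1533 · (0.032700)/(-0.067300) = 0.074486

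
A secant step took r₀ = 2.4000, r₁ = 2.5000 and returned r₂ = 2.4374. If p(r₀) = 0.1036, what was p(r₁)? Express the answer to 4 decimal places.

-0.1734

The secant line through (2.4000, 0.1036) and (2.5000, p(r₁)) crosses zero at r₂ = 2.4374.
So (2.4000, 0.1036), (2.5000, p(r₁)), (2.4374, 0) are collinear:
p(r₁) = 0.1036 · (2.5000 − 2.4374) / (2.4000 − 2.4374) = 0.1036 · (0.062600)/(-0.037400) = -0.173405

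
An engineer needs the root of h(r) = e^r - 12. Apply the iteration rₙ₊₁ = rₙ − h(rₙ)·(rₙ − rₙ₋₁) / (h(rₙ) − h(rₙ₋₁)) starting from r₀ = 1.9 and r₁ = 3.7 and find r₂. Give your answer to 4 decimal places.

h(1.9) = -5.314106, h(3.7) = 28.447304
r₂ = 3.700000 − 28.447304·(3.700000 − 1.900000) / (28.447304 − (-5.314106)) = 3.700000 − (51.205148)/(33.761410) = 2.183323

2.1833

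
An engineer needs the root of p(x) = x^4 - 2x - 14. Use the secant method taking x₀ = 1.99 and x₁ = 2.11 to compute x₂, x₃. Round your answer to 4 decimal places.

p(1.99) = -2.297608, p(2.11) = 1.601194
x₂ = 2.110000 − 1.601194·(2.110000 − 1.990000) / (1.601194 − (-2.297608)) = 2.110000 − (0.192143)/(3.898802) = 2.060717
p(2.060717) = -0.088197
x₃ = 2.060717 − (-0.088197)·(2.060717 − 2.110000) / (-0.088197 − 1.601194) = 2.060717 − (0.004347)/(-1.689391) = 2.063290

2.0607, 2.0633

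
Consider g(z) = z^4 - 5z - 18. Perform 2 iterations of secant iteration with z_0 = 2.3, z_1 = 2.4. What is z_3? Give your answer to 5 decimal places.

2.33380

g(2.3) = -1.5159000, g(2.4) = 3.1776000
z_2 = 2.4000000 − 3.1776000·(2.4000000 − 2.3000000) / (3.1776000 − (-1.5159000)) = 2.4000000 − (0.3177600)/(4.6935000) = 2.3322979
g(2.3322979) = -0.0720964
z_3 = 2.3322979 − (-0.0720964)·(2.3322979 − 2.4000000) / (-0.0720964 − 3.1776000) = 2.3322979 − (0.0048811)/(-3.2496964) = 2.3337999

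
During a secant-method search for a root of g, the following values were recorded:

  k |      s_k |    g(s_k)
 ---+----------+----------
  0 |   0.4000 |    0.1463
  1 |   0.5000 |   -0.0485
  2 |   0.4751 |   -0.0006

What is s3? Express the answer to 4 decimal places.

s3 = 0.4751 − (-0.0006)·(0.4751 − 0.5000) / (-0.0006 − (-0.0485))
   = 0.4751 − (0.000015)/(0.047900) = 0.474788

0.4748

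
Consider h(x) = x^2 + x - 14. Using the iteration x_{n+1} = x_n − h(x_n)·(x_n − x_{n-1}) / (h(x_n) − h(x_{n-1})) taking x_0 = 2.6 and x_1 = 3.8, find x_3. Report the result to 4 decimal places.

h(2.6) = -4.640000, h(3.8) = 4.240000
x_2 = 3.800000 − 4.240000·(3.800000 − 2.600000) / (4.240000 − (-4.640000)) = 3.800000 − (5.088000)/(8.880000) = 3.227027
h(3.227027) = -0.359270
x_3 = 3.227027 − (-0.359270)·(3.227027 − 3.800000) / (-0.359270 − 4.240000) = 3.227027 − (0.205852)/(-4.599270) = 3.271785

3.2718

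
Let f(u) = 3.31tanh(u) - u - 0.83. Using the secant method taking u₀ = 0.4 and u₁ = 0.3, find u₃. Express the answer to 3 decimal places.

f(0.4) = 0.02763, f(0.3) = -0.16576
u₂ = 0.30000 − (-0.16576)·(0.30000 − 0.40000) / (-0.16576 − 0.02763) = 0.30000 − (0.01658)/(-0.19339) = 0.38571
f(0.38571) = 0.00123
u₃ = 0.38571 − 0.00123·(0.38571 − 0.30000) / (0.00123 − (-0.16576)) = 0.38571 − (0.00011)/(0.16699) = 0.38508

0.385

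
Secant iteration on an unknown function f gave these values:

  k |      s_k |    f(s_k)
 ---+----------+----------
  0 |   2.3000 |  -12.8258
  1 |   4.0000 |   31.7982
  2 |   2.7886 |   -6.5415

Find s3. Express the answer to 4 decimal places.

2.9953

s3 = 2.7886 − (-6.5415)·(2.7886 − 4.0000) / (-6.5415 − 31.7982)
   = 2.7886 − (7.924373)/(-38.339700) = 2.995288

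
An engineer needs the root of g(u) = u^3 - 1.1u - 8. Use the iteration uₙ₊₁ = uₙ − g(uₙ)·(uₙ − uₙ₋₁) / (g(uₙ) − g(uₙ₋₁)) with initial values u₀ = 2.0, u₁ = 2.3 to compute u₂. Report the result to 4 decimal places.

2.1720

g(2.0) = -2.200000, g(2.3) = 1.637000
u₂ = 2.300000 − 1.637000·(2.300000 − 2.000000) / (1.637000 − (-2.200000)) = 2.300000 − (0.491100)/(3.837000) = 2.172009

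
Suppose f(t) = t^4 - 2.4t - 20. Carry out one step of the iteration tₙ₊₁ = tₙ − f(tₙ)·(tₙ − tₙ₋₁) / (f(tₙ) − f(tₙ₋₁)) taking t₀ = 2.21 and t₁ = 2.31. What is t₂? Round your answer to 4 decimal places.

2.2431

f(2.21) = -1.449567, f(2.31) = 2.929963
t₂ = 2.310000 − 2.929963·(2.310000 − 2.210000) / (2.929963 − (-1.449567)) = 2.310000 − (0.292996)/(4.379530) = 2.243099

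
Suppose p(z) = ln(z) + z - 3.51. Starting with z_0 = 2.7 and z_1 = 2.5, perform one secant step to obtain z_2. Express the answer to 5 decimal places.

2.56767

p(2.7) = 0.1832518, p(2.5) = -0.0937093
z_2 = 2.5000000 − (-0.0937093)·(2.5000000 − 2.7000000) / (-0.0937093 − 0.1832518) = 2.5000000 − (0.0187419)/(-0.2769610) = 2.5676696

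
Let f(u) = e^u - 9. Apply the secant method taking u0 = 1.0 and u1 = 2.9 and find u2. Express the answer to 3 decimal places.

f(1.0) = -6.28172, f(2.9) = 9.17415
u2 = 2.90000 − 9.17415·(2.90000 − 1.00000) / (9.17415 − (-6.28172)) = 2.90000 − (17.43088)/(15.45586) = 1.77222

1.772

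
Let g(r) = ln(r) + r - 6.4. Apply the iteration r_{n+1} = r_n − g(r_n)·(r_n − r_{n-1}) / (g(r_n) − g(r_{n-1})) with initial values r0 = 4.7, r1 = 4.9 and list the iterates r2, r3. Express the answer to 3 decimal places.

g(4.7) = -0.15244, g(4.9) = 0.08924
r2 = 4.90000 − 0.08924·(4.90000 − 4.70000) / (0.08924 − (-0.15244)) = 4.90000 − (0.01785)/(0.24167) = 4.82615
g(4.82615) = 0.00020
r3 = 4.82615 − 0.00020·(4.82615 − 4.90000) / (0.00020 − 0.08924) = 4.82615 − (-0.00001)/(-0.08903) = 4.82598

4.826, 4.826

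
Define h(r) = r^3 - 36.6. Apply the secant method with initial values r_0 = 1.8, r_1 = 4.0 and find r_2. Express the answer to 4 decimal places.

2.9637

h(1.8) = -30.768000, h(4.0) = 27.400000
r_2 = 4.000000 − 27.400000·(4.000000 − 1.800000) / (27.400000 − (-30.768000)) = 4.000000 − (60.280000)/(58.168000) = 2.963691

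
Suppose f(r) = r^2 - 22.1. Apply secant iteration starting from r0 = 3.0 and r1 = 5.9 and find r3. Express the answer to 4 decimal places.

f(3.0) = -13.100000, f(5.9) = 12.710000
r2 = 5.900000 − 12.710000·(5.900000 − 3.000000) / (12.710000 − (-13.100000)) = 5.900000 − (36.859000)/(25.810000) = 4.471910
f(4.471910) = -2.102020
r3 = 4.471910 − (-2.102020)·(4.471910 − 5.900000) / (-2.102020 − 12.710000) = 4.471910 − (3.001873)/(-14.812020) = 4.674575

4.6746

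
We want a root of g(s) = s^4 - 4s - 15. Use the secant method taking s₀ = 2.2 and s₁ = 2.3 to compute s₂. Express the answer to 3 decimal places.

g(2.2) = -0.37440, g(2.3) = 3.78410
s₂ = 2.30000 − 3.78410·(2.30000 − 2.20000) / (3.78410 − (-0.37440)) = 2.30000 − (0.37841)/(4.15850) = 2.20900

2.209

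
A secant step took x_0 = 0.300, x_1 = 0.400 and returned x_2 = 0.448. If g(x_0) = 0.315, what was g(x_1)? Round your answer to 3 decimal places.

The secant line through (0.300, 0.315) and (0.400, g(x_1)) crosses zero at x_2 = 0.448.
So (0.300, 0.315), (0.400, g(x_1)), (0.448, 0) are collinear:
g(x_1) = 0.315 · (0.400 − 0.448) / (0.300 − 0.448) = 0.315 · (-0.04800)/(-0.14800) = 0.10216

0.102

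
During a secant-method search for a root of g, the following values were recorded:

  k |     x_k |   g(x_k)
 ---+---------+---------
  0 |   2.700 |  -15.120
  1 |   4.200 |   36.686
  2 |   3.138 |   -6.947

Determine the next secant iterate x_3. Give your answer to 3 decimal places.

3.307

x_3 = 3.138 − (-6.947)·(3.138 − 4.200) / (-6.947 − 36.686)
   = 3.138 − (7.37771)/(-43.63300) = 3.30709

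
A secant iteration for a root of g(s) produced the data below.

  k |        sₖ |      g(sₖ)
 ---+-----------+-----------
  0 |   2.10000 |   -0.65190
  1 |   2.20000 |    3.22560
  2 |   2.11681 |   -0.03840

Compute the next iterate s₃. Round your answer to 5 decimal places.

2.11779

s₃ = 2.11681 − (-0.03840)·(2.11681 − 2.20000) / (-0.03840 − 3.22560)
   = 2.11681 − (0.0031945)/(-3.2640000) = 2.1177887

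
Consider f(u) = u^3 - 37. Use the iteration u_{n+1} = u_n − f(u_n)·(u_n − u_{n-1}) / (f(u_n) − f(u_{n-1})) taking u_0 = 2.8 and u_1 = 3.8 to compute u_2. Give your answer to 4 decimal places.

f(2.8) = -15.048000, f(3.8) = 17.872000
u_2 = 3.800000 − 17.872000·(3.800000 − 2.800000) / (17.872000 − (-15.048000)) = 3.800000 − (17.872000)/(32.920000) = 3.257108

3.2571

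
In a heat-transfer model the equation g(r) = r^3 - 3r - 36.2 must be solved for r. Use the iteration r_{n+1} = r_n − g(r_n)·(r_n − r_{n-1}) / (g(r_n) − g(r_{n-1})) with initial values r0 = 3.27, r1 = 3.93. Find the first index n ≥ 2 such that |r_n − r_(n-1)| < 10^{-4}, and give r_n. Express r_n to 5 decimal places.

g(3.27) = -11.0442170, g(3.93) = 12.7084570
r2 = 3.9300000 − 12.7084570·(0.6600000)/(23.7526740) = 3.5768784;  |Δ| = 0.3531216
g(3.5768784) = -1.1678407
r3 = 3.5768784 − (-1.1678407)·(-0.3531216)/(-13.8762977) = 3.6065974;  |Δ| = 0.0297190
g(3.6065974) = -0.1068139
r4 = 3.6065974 − (-0.1068139)·(0.0297190)/(1.0610268) = 3.6095892;  |Δ| = 0.0029918
g(3.6095892) = 0.0010563
r5 = 3.6095892 − 0.0010563·(0.0029918)/(0.1078701) = 3.6095600;  |Δ| = 0.0000293
|r5 − r4| = 0.0000293 < 10^{-4}

n = 5, r_n = 3.60956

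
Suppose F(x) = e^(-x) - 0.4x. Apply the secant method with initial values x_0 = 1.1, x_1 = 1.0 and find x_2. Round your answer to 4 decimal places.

F(1.1) = -0.107129, F(1.0) = -0.032121
x_2 = 1.000000 − (-0.032121)·(1.000000 − 1.100000) / (-0.032121 − (-0.107129)) = 1.000000 − (0.003212)/(0.075008) = 0.957177

0.9572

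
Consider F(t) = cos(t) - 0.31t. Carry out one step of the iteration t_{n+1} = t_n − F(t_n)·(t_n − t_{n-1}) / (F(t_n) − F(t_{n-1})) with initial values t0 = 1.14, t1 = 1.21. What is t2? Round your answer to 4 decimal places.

1.1921

F(1.14) = 0.064195, F(1.21) = -0.022081
t2 = 1.210000 − (-0.022081)·(1.210000 − 1.140000) / (-0.022081 − 0.064195) = 1.210000 − (-0.001546)/(-0.086275) = 1.192085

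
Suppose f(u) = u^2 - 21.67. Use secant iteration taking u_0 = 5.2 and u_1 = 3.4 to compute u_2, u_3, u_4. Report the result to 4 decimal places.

4.5756, 4.6676, 4.6550

f(5.2) = 5.370000, f(3.4) = -10.110000
u_2 = 3.400000 − (-10.110000)·(3.400000 − 5.200000) / (-10.110000 − 5.370000) = 3.400000 − (18.198000)/(-15.480000) = 4.575581
f(4.575581) = -0.734055
u_3 = 4.575581 − (-0.734055)·(4.575581 − 3.400000) / (-0.734055 − (-10.110000)) = 4.575581 − (-0.862941)/(9.375945) = 4.667619
f(4.667619) = 0.116669
u_4 = 4.667619 − 0.116669·(4.667619 − 4.575581) / (0.116669 − (-0.734055)) = 4.667619 − (0.010738)/(0.850724) = 4.654997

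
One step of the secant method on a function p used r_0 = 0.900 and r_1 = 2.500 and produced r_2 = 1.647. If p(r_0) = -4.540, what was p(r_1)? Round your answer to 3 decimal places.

The secant line through (0.900, -4.540) and (2.500, p(r_1)) crosses zero at r_2 = 1.647.
So (0.900, -4.540), (2.500, p(r_1)), (1.647, 0) are collinear:
p(r_1) = -4.540 · (2.500 − 1.647) / (0.900 − 1.647) = -4.540 · (0.85300)/(-0.74700) = 5.18423

5.184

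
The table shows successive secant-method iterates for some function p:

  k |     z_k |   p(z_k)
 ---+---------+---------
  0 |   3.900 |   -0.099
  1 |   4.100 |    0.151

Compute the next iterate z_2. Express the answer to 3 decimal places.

3.979

z_2 = 4.100 − 0.151·(4.100 − 3.900) / (0.151 − (-0.099))
   = 4.100 − (0.03020)/(0.25000) = 3.97920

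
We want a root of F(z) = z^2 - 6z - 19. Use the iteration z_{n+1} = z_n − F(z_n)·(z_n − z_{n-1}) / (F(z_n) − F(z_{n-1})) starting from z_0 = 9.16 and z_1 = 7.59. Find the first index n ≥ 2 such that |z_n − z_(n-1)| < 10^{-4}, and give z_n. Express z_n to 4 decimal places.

F(9.16) = 9.945600, F(7.59) = -6.931900
z_2 = 7.590000 − (-6.931900)·(-1.570000)/(-16.877500) = 8.234828;  |Δ| = 0.644828
F(8.234828) = -0.596577
z_3 = 8.234828 − (-0.596577)·(0.644828)/(6.335323) = 8.295549;  |Δ| = 0.060721
F(8.295549) = 0.042842
z_4 = 8.295549 − 0.042842·(0.060721)/(0.639419) = 8.291481;  |Δ| = 0.004068
F(8.291481) = -0.000230
z_5 = 8.291481 − (-0.000230)·(-0.004068)/(-0.043072) = 8.291503;  |Δ| = 0.000022
|z_5 − z_4| = 0.000022 < 10^{-4}

n = 5, z_n = 8.2915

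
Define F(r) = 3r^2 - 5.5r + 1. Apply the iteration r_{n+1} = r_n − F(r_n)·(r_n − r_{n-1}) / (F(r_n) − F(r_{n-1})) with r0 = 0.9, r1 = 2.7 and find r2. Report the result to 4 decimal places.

1.1868

F(0.9) = -1.520000, F(2.7) = 8.020000
r2 = 2.700000 − 8.020000·(2.700000 − 0.900000) / (8.020000 − (-1.520000)) = 2.700000 − (14.436000)/(9.540000) = 1.186792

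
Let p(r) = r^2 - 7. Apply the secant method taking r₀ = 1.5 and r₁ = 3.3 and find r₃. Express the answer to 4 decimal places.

p(1.5) = -4.750000, p(3.3) = 3.890000
r₂ = 3.300000 − 3.890000·(3.300000 − 1.500000) / (3.890000 − (-4.750000)) = 3.300000 − (7.002000)/(8.640000) = 2.489583
p(2.489583) = -0.801975
r₃ = 2.489583 − (-0.801975)·(2.489583 − 3.300000) / (-0.801975 − 3.890000) = 2.489583 − (0.649934)/(-4.691975) = 2.628104

2.6281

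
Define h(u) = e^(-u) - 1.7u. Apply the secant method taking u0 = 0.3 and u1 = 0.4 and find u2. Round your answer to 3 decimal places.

h(0.3) = 0.23082, h(0.4) = -0.00968
u2 = 0.40000 − (-0.00968)·(0.40000 − 0.30000) / (-0.00968 − 0.23082) = 0.40000 − (-0.00097)/(-0.24050) = 0.39598

0.396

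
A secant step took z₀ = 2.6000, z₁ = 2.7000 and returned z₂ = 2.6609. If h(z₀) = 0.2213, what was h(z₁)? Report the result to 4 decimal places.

The secant line through (2.6000, 0.2213) and (2.7000, h(z₁)) crosses zero at z₂ = 2.6609.
So (2.6000, 0.2213), (2.7000, h(z₁)), (2.6609, 0) are collinear:
h(z₁) = 0.2213 · (2.7000 − 2.6609) / (2.6000 − 2.6609) = 0.2213 · (0.039100)/(-0.060900) = -0.142083

-0.1421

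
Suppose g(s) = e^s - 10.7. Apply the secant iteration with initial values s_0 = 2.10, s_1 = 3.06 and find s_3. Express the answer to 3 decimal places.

g(2.10) = -2.53383, g(3.06) = 10.62756
s_2 = 3.06000 − 10.62756·(3.06000 − 2.10000) / (10.62756 − (-2.53383)) = 3.06000 − (10.20245)/(13.16139) = 2.28482
g(2.28482) = -0.87609
s_3 = 2.28482 − (-0.87609)·(2.28482 − 3.06000) / (-0.87609 − 10.62756) = 2.28482 − (0.67913)/(-11.50365) = 2.34386

2.344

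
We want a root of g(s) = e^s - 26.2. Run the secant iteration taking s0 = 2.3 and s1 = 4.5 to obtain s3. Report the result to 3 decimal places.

g(2.3) = -16.22582, g(4.5) = 63.81713
s2 = 4.50000 − 63.81713·(4.50000 − 2.30000) / (63.81713 − (-16.22582)) = 4.50000 − (140.39769)/(80.04295) = 2.74597
g(2.74597) = -10.62027
s3 = 2.74597 − (-10.62027)·(2.74597 − 4.50000) / (-10.62027 − 63.81713) = 2.74597 − (18.62827)/(-74.43740) = 2.99622

2.996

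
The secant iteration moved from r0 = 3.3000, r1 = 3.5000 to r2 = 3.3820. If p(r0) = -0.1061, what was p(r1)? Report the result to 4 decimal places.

0.1527

The secant line through (3.3000, -0.1061) and (3.5000, p(r1)) crosses zero at r2 = 3.3820.
So (3.3000, -0.1061), (3.5000, p(r1)), (3.3820, 0) are collinear:
p(r1) = -0.1061 · (3.5000 − 3.3820) / (3.3000 − 3.3820) = -0.1061 · (0.118000)/(-0.082000) = 0.152680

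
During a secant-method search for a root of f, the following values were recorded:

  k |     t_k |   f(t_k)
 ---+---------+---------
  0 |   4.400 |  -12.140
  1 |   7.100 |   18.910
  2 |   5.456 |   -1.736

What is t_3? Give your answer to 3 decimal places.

t_3 = 5.456 − (-1.736)·(5.456 − 7.100) / (-1.736 − 18.910)
   = 5.456 − (2.85398)/(-20.64600) = 5.59423

5.594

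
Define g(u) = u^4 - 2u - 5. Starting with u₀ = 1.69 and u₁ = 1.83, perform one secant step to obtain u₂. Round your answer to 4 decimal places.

g(1.69) = -0.222693, g(1.83) = 2.555131
u₂ = 1.830000 − 2.555131·(1.830000 − 1.690000) / (2.555131 − (-0.222693)) = 1.830000 − (0.357718)/(2.777824) = 1.701224

1.7012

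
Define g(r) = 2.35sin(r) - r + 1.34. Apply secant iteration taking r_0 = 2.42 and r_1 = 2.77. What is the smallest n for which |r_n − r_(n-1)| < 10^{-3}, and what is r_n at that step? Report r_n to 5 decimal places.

g(2.42) = 0.4723658, g(2.77) = -0.5767154
r_2 = 2.7700000 − (-0.5767154)·(0.3500000)/(-1.0490812) = 2.5775932;  |Δ| = 0.1924068
g(2.5775932) = 0.0186475
r_3 = 2.5775932 − 0.0186475·(-0.1924068)/(0.5953629) = 2.5836196;  |Δ| = 0.0060264
g(2.5836196) = 0.0006296
r_4 = 2.5836196 − 0.0006296·(0.0060264)/(-0.0180179) = 2.5838302;  |Δ| = 0.0002106
|r_4 − r_3| = 0.0002106 < 10^{-3}

n = 4, r_n = 2.58383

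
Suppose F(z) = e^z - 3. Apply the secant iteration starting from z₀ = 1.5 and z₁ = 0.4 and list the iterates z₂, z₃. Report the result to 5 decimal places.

0.95487, 1.15629

F(1.5) = 1.4816891, F(0.4) = -1.5081753
z₂ = 0.4000000 − (-1.5081753)·(0.4000000 − 1.5000000) / (-1.5081753 − 1.4816891) = 0.4000000 − (1.6589928)/(-2.9898644) = 0.9548723
F(0.9548723) = -0.4016613
z₃ = 0.9548723 − (-0.4016613)·(0.9548723 − 0.4000000) / (-0.4016613 − (-1.5081753)) = 0.9548723 − (-0.2228707)/(1.1065140) = 1.1562893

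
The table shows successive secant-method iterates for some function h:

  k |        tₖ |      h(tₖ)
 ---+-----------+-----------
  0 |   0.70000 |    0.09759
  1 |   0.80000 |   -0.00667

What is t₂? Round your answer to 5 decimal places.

0.79360

t₂ = 0.80000 − (-0.00667)·(0.80000 − 0.70000) / (-0.00667 − 0.09759)
   = 0.80000 − (-0.0006670)/(-0.1042600) = 0.7936025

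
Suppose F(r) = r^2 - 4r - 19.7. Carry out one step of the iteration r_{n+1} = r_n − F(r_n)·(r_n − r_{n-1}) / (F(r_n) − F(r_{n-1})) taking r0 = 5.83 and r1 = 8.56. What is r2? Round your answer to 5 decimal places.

6.69921

F(5.83) = -9.0311000, F(8.56) = 19.3336000
r2 = 8.5600000 − 19.3336000·(8.5600000 − 5.8300000) / (19.3336000 − (-9.0311000)) = 8.5600000 − (52.7807280)/(28.3647000) = 6.6992108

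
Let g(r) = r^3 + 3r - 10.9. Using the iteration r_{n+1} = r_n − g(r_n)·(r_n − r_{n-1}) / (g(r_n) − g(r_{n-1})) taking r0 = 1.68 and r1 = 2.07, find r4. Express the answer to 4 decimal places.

1.7736

g(1.68) = -1.118368, g(2.07) = 4.179743
r2 = 2.070000 − 4.179743·(2.070000 − 1.680000) / (4.179743 − (-1.118368)) = 2.070000 − (1.630100)/(5.298111) = 1.762324
g(1.762324) = -0.139623
r3 = 1.762324 − (-0.139623)·(1.762324 − 2.070000) / (-0.139623 − 4.179743) = 1.762324 − (0.042959)/(-4.319366) = 1.772270
g(1.772270) = -0.016596
r4 = 1.772270 − (-0.016596)·(1.772270 − 1.762324) / (-0.016596 − (-0.139623)) = 1.772270 − (-0.000165)/(0.123027) = 1.773612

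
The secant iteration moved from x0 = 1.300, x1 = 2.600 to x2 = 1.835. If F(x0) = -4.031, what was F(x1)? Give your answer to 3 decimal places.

The secant line through (1.300, -4.031) and (2.600, F(x1)) crosses zero at x2 = 1.835.
So (1.300, -4.031), (2.600, F(x1)), (1.835, 0) are collinear:
F(x1) = -4.031 · (2.600 − 1.835) / (1.300 − 1.835) = -4.031 · (0.76500)/(-0.53500) = 5.76395

5.764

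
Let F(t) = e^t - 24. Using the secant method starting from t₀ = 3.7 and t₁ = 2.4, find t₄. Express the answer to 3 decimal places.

F(3.7) = 16.44730, F(2.4) = -12.97682
t₂ = 2.40000 − (-12.97682)·(2.40000 − 3.70000) / (-12.97682 − 16.44730) = 2.40000 − (16.86987)/(-29.42413) = 2.97333
F(2.97333) = -4.44297
t₃ = 2.97333 − (-4.44297)·(2.97333 − 2.40000) / (-4.44297 − (-12.97682)) = 2.97333 − (-2.54731)/(8.53385) = 3.27183
F(3.27183) = 2.35952
t₄ = 3.27183 − 2.35952·(3.27183 − 2.97333) / (2.35952 − (-4.44297)) = 3.27183 − (0.70430)/(6.80249) = 3.16829

3.168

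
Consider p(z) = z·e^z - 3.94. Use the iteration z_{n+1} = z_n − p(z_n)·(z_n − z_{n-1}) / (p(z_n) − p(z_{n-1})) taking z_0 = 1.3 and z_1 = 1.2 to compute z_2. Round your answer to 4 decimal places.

p(1.3) = 0.830086, p(1.2) = 0.044140
z_2 = 1.200000 − 0.044140·(1.200000 − 1.300000) / (0.044140 − 0.830086) = 1.200000 − (-0.004414)/(-0.785945) = 1.194384

1.1944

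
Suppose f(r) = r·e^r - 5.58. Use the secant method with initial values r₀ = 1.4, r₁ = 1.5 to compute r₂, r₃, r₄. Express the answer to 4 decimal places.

f(1.4) = 0.097280, f(1.5) = 1.142534
r₂ = 1.500000 − 1.142534·(1.500000 − 1.400000) / (1.142534 − 0.097280) = 1.500000 − (0.114253)/(1.045254) = 1.390693
f(1.390693) = 0.007296
r₃ = 1.390693 − 0.007296·(1.390693 − 1.500000) / (0.007296 − 1.142534) = 1.390693 − (-0.000798)/(-1.135237) = 1.389991
f(1.389991) = 0.000552
r₄ = 1.389991 − 0.000552·(1.389991 − 1.390693) / (0.000552 − 0.007296) = 1.389991 − (0.000000)/(-0.006744) = 1.389933

1.3907, 1.3900, 1.3899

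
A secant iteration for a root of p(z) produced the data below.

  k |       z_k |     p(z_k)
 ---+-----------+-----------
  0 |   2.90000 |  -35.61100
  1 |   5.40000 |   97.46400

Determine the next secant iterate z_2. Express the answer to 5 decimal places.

z_2 = 5.40000 − 97.46400·(5.40000 − 2.90000) / (97.46400 − (-35.61100))
   = 5.40000 − (243.6600000)/(133.0750000) = 3.5690024

3.56900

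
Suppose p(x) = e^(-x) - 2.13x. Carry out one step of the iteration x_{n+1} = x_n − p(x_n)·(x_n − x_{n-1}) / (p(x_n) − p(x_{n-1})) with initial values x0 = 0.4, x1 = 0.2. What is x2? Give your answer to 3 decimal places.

0.337

p(0.4) = -0.18168, p(0.2) = 0.39273
x2 = 0.20000 − 0.39273·(0.20000 − 0.40000) / (0.39273 − (-0.18168)) = 0.20000 − (-0.07855)/(0.57441) = 0.33674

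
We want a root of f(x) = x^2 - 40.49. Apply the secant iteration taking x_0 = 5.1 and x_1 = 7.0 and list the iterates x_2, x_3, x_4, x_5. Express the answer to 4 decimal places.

f(5.1) = -14.480000, f(7.0) = 8.510000
x_2 = 7.000000 − 8.510000·(7.000000 − 5.100000) / (8.510000 − (-14.480000)) = 7.000000 − (16.169000)/(22.990000) = 6.296694
f(6.296694) = -0.841642
x_3 = 6.296694 − (-0.841642)·(6.296694 − 7.000000) / (-0.841642 − 8.510000) = 6.296694 − (0.591932)/(-9.351642) = 6.359991
f(6.359991) = -0.040511
x_4 = 6.359991 − (-0.040511)·(6.359991 − 6.296694) / (-0.040511 − (-0.841642)) = 6.359991 − (-0.002564)/(0.801131) = 6.363192
f(6.363192) = 0.000213
x_5 = 6.363192 − 0.000213·(6.363192 − 6.359991) / (0.000213 − (-0.040511)) = 6.363192 − (0.000001)/(0.040724) = 6.363175

6.2967, 6.3600, 6.3632, 6.3632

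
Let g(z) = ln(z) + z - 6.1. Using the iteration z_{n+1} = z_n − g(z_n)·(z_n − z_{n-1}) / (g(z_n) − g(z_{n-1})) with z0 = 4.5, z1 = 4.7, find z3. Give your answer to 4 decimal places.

g(4.5) = -0.095923, g(4.7) = 0.147563
z2 = 4.700000 − 0.147563·(4.700000 − 4.500000) / (0.147563 − (-0.095923)) = 4.700000 − (0.029513)/(0.243485) = 4.578791
g(4.578791) = 0.000226
z3 = 4.578791 − 0.000226·(4.578791 − 4.700000) / (0.000226 − 0.147563) = 4.578791 − (-0.000027)/(-0.147336) = 4.578605

4.5786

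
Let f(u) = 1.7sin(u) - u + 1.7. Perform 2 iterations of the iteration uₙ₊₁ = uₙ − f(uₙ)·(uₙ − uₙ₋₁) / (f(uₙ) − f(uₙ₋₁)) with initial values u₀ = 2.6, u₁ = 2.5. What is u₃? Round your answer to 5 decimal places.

2.59036

f(2.6) = -0.0236477, f(2.5) = 0.2174026
u₂ = 2.5000000 − 0.2174026·(2.5000000 − 2.6000000) / (0.2174026 − (-0.0236477)) = 2.5000000 − (-0.0217403)/(0.2410503) = 2.5901897
f(2.5901897) = 0.0004109
u₃ = 2.5901897 − 0.0004109·(2.5901897 − 2.5000000) / (0.0004109 − 0.2174026) = 2.5901897 − (0.0000371)/(-0.2169917) = 2.5903605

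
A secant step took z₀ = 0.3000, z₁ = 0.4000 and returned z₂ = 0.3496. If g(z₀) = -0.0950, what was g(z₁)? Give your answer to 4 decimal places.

0.0965

The secant line through (0.3000, -0.0950) and (0.4000, g(z₁)) crosses zero at z₂ = 0.3496.
So (0.3000, -0.0950), (0.4000, g(z₁)), (0.3496, 0) are collinear:
g(z₁) = -0.0950 · (0.4000 − 0.3496) / (0.3000 − 0.3496) = -0.0950 · (0.050400)/(-0.049600) = 0.096532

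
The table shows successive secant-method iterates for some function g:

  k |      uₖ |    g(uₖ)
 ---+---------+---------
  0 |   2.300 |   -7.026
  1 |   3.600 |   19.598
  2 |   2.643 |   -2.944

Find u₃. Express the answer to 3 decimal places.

2.768

u₃ = 2.643 − (-2.944)·(2.643 − 3.600) / (-2.944 − 19.598)
   = 2.643 − (2.81741)/(-22.54200) = 2.76798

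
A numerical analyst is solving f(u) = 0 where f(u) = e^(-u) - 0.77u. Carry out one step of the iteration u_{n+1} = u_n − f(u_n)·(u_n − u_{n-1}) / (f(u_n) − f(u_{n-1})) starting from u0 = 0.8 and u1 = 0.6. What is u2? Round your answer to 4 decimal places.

0.6685

f(0.8) = -0.166671, f(0.6) = 0.086812
u2 = 0.600000 − 0.086812·(0.600000 − 0.800000) / (0.086812 − (-0.166671)) = 0.600000 − (-0.017362)/(0.253483) = 0.668495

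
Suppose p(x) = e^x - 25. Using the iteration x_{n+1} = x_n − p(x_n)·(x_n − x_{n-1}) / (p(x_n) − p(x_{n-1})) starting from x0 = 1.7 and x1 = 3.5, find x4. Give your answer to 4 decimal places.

3.2233

p(1.7) = -19.526053, p(3.5) = 8.115452
x2 = 3.500000 − 8.115452·(3.500000 − 1.700000) / (8.115452 − (-19.526053)) = 3.500000 − (14.607814)/(27.641505) = 2.971526
p(2.971526) = -5.478311
x3 = 2.971526 − (-5.478311)·(2.971526 − 3.500000) / (-5.478311 − 8.115452) = 2.971526 − (2.895144)/(-13.593763) = 3.184502
p(3.184502) = -0.844743
x4 = 3.184502 − (-0.844743)·(3.184502 − 2.971526) / (-0.844743 − (-5.478311)) = 3.184502 − (-0.179910)/(4.633568) = 3.223330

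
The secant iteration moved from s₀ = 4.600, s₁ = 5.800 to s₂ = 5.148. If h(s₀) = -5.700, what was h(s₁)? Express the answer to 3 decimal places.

6.782

The secant line through (4.600, -5.700) and (5.800, h(s₁)) crosses zero at s₂ = 5.148.
So (4.600, -5.700), (5.800, h(s₁)), (5.148, 0) are collinear:
h(s₁) = -5.700 · (5.800 − 5.148) / (4.600 − 5.148) = -5.700 · (0.65200)/(-0.54800) = 6.78175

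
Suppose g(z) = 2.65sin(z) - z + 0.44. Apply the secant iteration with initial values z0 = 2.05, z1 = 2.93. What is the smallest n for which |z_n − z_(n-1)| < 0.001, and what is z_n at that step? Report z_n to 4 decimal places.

n = 5, z_n = 2.3414

g(2.05) = 0.741510, g(2.93) = -1.933454
z2 = 2.930000 − (-1.933454)·(0.880000)/(-2.674964) = 2.293939;  |Δ| = 0.636061
g(2.293939) = 0.132844
z3 = 2.293939 − 0.132844·(-0.636061)/(2.066298) = 2.334832;  |Δ| = 0.040893
g(2.334832) = 0.018600
z4 = 2.334832 − 0.018600·(0.040893)/(-0.114244) = 2.341490;  |Δ| = 0.006658
g(2.341490) = -0.000306
z5 = 2.341490 − (-0.000306)·(0.006658)/(-0.018906) = 2.341382;  |Δ| = 0.000108
|z5 − z4| = 0.000108 < 0.001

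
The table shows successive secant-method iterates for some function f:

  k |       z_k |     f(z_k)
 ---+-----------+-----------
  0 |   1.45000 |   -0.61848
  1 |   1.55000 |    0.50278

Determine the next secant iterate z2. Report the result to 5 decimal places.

1.50516

z2 = 1.55000 − 0.50278·(1.55000 − 1.45000) / (0.50278 − (-0.61848))
   = 1.55000 − (0.0502780)/(1.1212600) = 1.5051594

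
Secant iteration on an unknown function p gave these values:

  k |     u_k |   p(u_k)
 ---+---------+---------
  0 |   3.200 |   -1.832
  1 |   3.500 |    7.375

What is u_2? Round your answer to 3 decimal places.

3.260

u_2 = 3.500 − 7.375·(3.500 − 3.200) / (7.375 − (-1.832))
   = 3.500 − (2.21250)/(9.20700) = 3.25969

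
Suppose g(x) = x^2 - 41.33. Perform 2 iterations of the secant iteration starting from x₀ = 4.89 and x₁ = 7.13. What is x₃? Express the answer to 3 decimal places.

g(4.89) = -17.41790, g(7.13) = 9.50690
x₂ = 7.13000 − 9.50690·(7.13000 − 4.89000) / (9.50690 − (-17.41790)) = 7.13000 − (21.29546)/(26.92480) = 6.33908
g(6.33908) = -1.14611
x₃ = 6.33908 − (-1.14611)·(6.33908 − 7.13000) / (-1.14611 − 9.50690) = 6.33908 − (0.90648)/(-10.65301) = 6.42417

6.424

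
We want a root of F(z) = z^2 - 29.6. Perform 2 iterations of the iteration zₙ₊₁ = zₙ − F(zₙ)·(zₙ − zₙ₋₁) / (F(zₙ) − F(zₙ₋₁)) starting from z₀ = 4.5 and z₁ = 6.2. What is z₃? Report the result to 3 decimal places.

5.436

F(4.5) = -9.35000, F(6.2) = 8.84000
z₂ = 6.20000 − 8.84000·(6.20000 − 4.50000) / (8.84000 − (-9.35000)) = 6.20000 − (15.02800)/(18.19000) = 5.37383
F(5.37383) = -0.72193
z₃ = 5.37383 − (-0.72193)·(5.37383 − 6.20000) / (-0.72193 − 8.84000) = 5.37383 − (0.59644)/(-9.56193) = 5.43621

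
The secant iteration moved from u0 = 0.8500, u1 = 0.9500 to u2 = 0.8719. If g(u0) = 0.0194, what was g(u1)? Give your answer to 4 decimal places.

-0.0692

The secant line through (0.8500, 0.0194) and (0.9500, g(u1)) crosses zero at u2 = 0.8719.
So (0.8500, 0.0194), (0.9500, g(u1)), (0.8719, 0) are collinear:
g(u1) = 0.0194 · (0.9500 − 0.8719) / (0.8500 − 0.8719) = 0.0194 · (0.078100)/(-0.021900) = -0.069184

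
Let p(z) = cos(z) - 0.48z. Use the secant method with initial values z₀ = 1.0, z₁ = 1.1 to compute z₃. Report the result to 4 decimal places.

1.0452

p(1.0) = 0.060302, p(1.1) = -0.074404
z₂ = 1.100000 − (-0.074404)·(1.100000 − 1.000000) / (-0.074404 − 0.060302) = 1.100000 − (-0.007440)/(-0.134706) = 1.044766
p(1.044766) = 0.000617
z₃ = 1.044766 − 0.000617·(1.044766 − 1.100000) / (0.000617 − (-0.074404)) = 1.044766 − (-0.000034)/(0.075021) = 1.045220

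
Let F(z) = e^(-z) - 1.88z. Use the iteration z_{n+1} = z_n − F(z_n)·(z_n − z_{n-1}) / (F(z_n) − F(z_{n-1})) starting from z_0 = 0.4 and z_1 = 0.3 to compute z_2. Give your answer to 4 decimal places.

0.3684

F(0.4) = -0.081680, F(0.3) = 0.176818
z_2 = 0.300000 − 0.176818·(0.300000 − 0.400000) / (0.176818 − (-0.081680)) = 0.300000 − (-0.017682)/(0.258498) = 0.368402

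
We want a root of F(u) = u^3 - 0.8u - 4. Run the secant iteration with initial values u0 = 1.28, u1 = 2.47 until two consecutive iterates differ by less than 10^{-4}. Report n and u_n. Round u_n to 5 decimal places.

F(1.28) = -2.9268480, F(2.47) = 9.0932230
u2 = 2.4700000 − 9.0932230·(1.1900000)/(12.0200710) = 1.5697611;  |Δ| = 0.9002389
F(1.5697611) = -1.3876821
u3 = 1.5697611 − (-1.3876821)·(-0.9002389)/(-10.4809051) = 1.6889536;  |Δ| = 0.1191925
F(1.6889536) = -0.5333140
u4 = 1.6889536 − (-0.5333140)·(0.1191925)/(0.8543681) = 1.7633560;  |Δ| = 0.0744024
F(1.7633560) = 0.0723375
u5 = 1.7633560 − 0.0723375·(0.0744024)/(0.6056515) = 1.7544696;  |Δ| = 0.0088864
F(1.7544696) = -0.0030314
u6 = 1.7544696 − (-0.0030314)·(-0.0088864)/(-0.0753689) = 1.7548270;  |Δ| = 0.0003574
F(1.7548270) = -0.0000161
u7 = 1.7548270 − (-0.0000161)·(0.0003574)/(0.0030153) = 1.7548289;  |Δ| = 0.0000019
|u7 − u6| = 0.0000019 < 10^{-4}

n = 7, u_n = 1.75483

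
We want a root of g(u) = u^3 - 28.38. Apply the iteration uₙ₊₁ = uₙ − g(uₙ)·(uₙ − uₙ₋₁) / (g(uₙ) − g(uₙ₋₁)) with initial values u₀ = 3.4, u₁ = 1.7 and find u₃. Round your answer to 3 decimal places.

3.173

g(3.4) = 10.92400, g(1.7) = -23.46700
u₂ = 1.70000 − (-23.46700)·(1.70000 − 3.40000) / (-23.46700 − 10.92400) = 1.70000 − (39.89390)/(-34.39100) = 2.86001
g(2.86001) = -4.98610
u₃ = 2.86001 − (-4.98610)·(2.86001 − 1.70000) / (-4.98610 − (-23.46700)) = 2.86001 − (-5.78393)/(18.48090) = 3.17298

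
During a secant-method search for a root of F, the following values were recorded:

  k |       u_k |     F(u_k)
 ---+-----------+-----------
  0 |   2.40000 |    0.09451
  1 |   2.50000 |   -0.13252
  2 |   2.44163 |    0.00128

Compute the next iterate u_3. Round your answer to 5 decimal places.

u_3 = 2.44163 − 0.00128·(2.44163 − 2.50000) / (0.00128 − (-0.13252))
   = 2.44163 − (-0.0000747)/(0.1338000) = 2.4421884

2.44219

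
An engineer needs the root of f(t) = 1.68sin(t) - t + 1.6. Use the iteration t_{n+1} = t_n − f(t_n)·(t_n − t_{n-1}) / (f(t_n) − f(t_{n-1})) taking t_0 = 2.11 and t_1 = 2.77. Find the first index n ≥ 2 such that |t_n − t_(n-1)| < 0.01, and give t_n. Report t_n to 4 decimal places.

f(2.11) = 0.931638, f(2.77) = -0.559992
t_2 = 2.770000 − (-0.559992)·(0.660000)/(-1.491630) = 2.522221;  |Δ| = 0.247779
f(2.522221) = 0.053059
t_3 = 2.522221 − 0.053059·(-0.247779)/(0.613051) = 2.543666;  |Δ| = 0.021445
f(2.543666) = 0.002057
t_4 = 2.543666 − 0.002057·(0.021445)/(-0.051002) = 2.544531;  |Δ| = 0.000865
|t_4 − t_3| = 0.000865 < 0.01

n = 4, t_n = 2.5445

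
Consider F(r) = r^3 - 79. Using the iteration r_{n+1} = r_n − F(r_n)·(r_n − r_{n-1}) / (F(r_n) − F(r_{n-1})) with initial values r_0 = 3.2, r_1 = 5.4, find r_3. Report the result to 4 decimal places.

F(3.2) = -46.232000, F(5.4) = 78.464000
r_2 = 5.400000 − 78.464000·(5.400000 − 3.200000) / (78.464000 − (-46.232000)) = 5.400000 − (172.620800)/(124.696000) = 4.015667
F(4.015667) = -14.245039
r_3 = 4.015667 − (-14.245039)·(4.015667 − 5.400000) / (-14.245039 − 78.464000) = 4.015667 − (19.719880)/(-92.709039) = 4.228374

4.2284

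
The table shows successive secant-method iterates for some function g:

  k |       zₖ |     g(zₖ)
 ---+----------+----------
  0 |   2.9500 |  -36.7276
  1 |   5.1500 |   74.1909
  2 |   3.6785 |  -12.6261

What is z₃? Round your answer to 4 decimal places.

3.8925

z₃ = 3.6785 − (-12.6261)·(3.6785 − 5.1500) / (-12.6261 − 74.1909)
   = 3.6785 − (18.579306)/(-86.817000) = 3.892505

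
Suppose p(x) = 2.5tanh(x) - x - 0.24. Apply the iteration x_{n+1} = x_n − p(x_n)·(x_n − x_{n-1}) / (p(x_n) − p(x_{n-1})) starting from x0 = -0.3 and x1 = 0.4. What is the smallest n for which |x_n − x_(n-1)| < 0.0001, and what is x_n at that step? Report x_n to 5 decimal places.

p(-0.3) = -0.6682815, p(0.4) = 0.3098724
x2 = 0.4000000 − 0.3098724·(0.7000000)/(0.9781539) = 0.1782448;  |Δ| = 0.2217552
p(0.1782448) = 0.0227073
x3 = 0.1782448 − 0.0227073·(-0.2217552)/(-0.2871651) = 0.1607098;  |Δ| = 0.0175350
p(0.1607098) = -0.0023589
x4 = 0.1607098 − (-0.0023589)·(-0.0175350)/(-0.0250662) = 0.1623600;  |Δ| = 0.0016502
p(0.1623600) = 0.0000106
x5 = 0.1623600 − 0.0000106·(0.0016502)/(0.0023694) = 0.1623526;  |Δ| = 0.0000073
|x5 − x4| = 0.0000073 < 0.0001

n = 5, x_n = 0.16235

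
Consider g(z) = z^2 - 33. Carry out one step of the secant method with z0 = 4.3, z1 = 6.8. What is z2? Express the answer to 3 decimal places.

5.607

g(4.3) = -14.51000, g(6.8) = 13.24000
z2 = 6.80000 − 13.24000·(6.80000 − 4.30000) / (13.24000 − (-14.51000)) = 6.80000 − (33.10000)/(27.75000) = 5.60721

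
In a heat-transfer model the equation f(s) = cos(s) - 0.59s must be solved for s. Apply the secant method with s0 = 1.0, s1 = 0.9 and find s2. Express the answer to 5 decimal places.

f(1.0) = -0.0496977, f(0.9) = 0.0906100
s2 = 0.9000000 − 0.0906100·(0.9000000 − 1.0000000) / (0.0906100 − (-0.0496977)) = 0.9000000 − (-0.0090610)/(0.1403077) = 0.9645795

0.96458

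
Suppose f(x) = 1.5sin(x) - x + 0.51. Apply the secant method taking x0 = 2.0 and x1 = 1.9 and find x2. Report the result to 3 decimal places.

1.919

f(2.0) = -0.12605, f(1.9) = 0.02945
x2 = 1.90000 − 0.02945·(1.90000 − 2.00000) / (0.02945 − (-0.12605)) = 1.90000 − (-0.00295)/(0.15550) = 1.91894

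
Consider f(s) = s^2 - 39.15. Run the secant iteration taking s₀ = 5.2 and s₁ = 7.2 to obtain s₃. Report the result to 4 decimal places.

6.2513

f(5.2) = -12.110000, f(7.2) = 12.690000
s₂ = 7.200000 − 12.690000·(7.200000 − 5.200000) / (12.690000 − (-12.110000)) = 7.200000 − (25.380000)/(24.800000) = 6.176613
f(6.176613) = -0.999453
s₃ = 6.176613 − (-0.999453)·(6.176613 − 7.200000) / (-0.999453 − 12.690000) = 6.176613 − (1.022827)/(-13.689453) = 6.251329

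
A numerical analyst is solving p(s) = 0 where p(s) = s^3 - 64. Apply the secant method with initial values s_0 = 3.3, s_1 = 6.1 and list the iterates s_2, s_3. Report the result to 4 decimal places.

3.7113, 3.8863

p(3.3) = -28.063000, p(6.1) = 162.981000
s_2 = 6.100000 − 162.981000·(6.100000 − 3.300000) / (162.981000 − (-28.063000)) = 6.100000 − (456.346800)/(191.044000) = 3.711300
p(3.711300) = -12.881490
s_3 = 3.711300 − (-12.881490)·(3.711300 − 6.100000) / (-12.881490 − 162.981000) = 3.711300 − (30.770014)/(-175.862490) = 3.886266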